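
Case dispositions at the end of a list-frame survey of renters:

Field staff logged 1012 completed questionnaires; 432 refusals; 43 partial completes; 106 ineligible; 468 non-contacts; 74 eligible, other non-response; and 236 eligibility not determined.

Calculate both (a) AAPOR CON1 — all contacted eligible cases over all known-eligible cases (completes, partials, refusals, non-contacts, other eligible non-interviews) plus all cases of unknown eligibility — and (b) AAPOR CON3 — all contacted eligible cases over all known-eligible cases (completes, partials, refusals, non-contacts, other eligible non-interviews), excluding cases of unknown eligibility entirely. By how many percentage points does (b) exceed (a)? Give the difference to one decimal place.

8.0

Top → 1012 + 43 + 432 + 74 = 1561
Denominator → 1012 + 43 + 432 + 468 + 74 + 236 = 2265
CON1 = 1561 / 2265 = 0.6892
Denominator → 1012 + 43 + 432 + 468 + 74 = 2029
CON3 = 1561 / 2029 = 0.7693
Difference = 76.93 − 68.92 = 8.01 percentage points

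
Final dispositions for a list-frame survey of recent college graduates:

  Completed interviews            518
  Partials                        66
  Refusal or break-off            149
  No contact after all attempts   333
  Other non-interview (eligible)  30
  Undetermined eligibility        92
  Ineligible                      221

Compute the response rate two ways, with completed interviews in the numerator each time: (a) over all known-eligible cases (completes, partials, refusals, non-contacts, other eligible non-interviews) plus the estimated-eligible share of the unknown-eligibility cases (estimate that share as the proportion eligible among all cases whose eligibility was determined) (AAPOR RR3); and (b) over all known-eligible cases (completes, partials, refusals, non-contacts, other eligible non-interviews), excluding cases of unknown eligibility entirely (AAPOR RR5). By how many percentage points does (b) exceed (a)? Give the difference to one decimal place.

3.1

Numerator: 518
Determined eligible: 518 + 66 + 149 + 333 + 30 = 1096
e = 1096 / (1096 + 221) = 1096 / 1317 = 0.8322
Estimated eligible among unknowns: 0.8322 × 92 = 76.56
Base: 1096 + 76.56 = 1172.56
RR3 = 518 / 1172.56 = 0.4418
Base: 518 + 66 + 149 + 333 + 30 = 1096
RR5 = 518 / 1096 = 0.4726
Difference = 47.26 − 44.18 = 3.08 percentage points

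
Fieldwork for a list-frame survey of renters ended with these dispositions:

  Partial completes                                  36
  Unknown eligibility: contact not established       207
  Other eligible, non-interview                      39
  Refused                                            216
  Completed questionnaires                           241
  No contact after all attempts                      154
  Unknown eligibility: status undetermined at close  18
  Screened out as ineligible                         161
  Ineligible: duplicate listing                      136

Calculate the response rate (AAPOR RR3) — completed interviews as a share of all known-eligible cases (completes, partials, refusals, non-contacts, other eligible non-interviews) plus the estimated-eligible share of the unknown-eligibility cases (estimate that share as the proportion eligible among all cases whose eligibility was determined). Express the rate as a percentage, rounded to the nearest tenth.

Unknown eligibility = 207 + 18 = 225
Ineligible = 161 + 136 = 297
Num → 241
Determined eligible → 241 + 36 + 216 + 154 + 39 = 686
e = 686 / (686 + 297) = 686 / 983 = 0.6979
Eligible share of unknowns → 0.6979 × 225 = 157.03
Denom → 686 + 157.03 = 843.03
RR3 = 241 / 843.03 = 0.2859

28.6%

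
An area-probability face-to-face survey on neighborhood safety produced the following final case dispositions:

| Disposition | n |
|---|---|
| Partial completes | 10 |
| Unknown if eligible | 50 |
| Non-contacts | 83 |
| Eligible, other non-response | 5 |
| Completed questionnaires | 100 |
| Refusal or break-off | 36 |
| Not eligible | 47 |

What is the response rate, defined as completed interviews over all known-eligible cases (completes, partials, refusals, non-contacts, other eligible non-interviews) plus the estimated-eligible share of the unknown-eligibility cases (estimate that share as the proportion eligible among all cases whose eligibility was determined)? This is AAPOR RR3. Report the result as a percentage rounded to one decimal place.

36.3%

Numerator: 100
Eligible (known): 100 + 10 + 36 + 83 + 5 = 234
e = 234 / (234 + 47) = 234 / 281 = 0.8327
e × U: 0.8327 × 50 = 41.63
Denominator: 234 + 41.63 = 275.63
RR3 = 100 / 275.63 = 0.3628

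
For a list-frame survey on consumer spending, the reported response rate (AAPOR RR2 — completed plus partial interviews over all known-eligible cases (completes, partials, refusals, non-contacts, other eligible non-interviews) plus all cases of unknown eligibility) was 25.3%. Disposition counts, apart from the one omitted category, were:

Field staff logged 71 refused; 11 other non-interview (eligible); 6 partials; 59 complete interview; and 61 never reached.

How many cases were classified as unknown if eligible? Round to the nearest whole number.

Top = 59 + 6 = 65
RR2 = 65 / D = 0.253
D = 65 / 0.253 = 256.9
Remaining denominator categories sum to 208
unknown if eligible = 256.9 − 208 ≈ 49

49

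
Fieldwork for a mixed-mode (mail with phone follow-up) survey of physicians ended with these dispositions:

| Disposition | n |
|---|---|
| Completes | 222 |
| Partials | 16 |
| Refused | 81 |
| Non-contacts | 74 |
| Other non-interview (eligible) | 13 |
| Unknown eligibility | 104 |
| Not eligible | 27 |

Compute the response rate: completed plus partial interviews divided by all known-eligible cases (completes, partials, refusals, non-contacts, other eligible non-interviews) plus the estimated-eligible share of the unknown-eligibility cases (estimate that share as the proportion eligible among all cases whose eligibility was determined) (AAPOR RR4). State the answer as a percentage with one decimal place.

47.3%

Numerator = 222 + 16 = 238
Determined eligible = 222 + 16 + 81 + 74 + 13 = 406
e = 406 / (406 + 27) = 406 / 433 = 0.9376
e × U = 0.9376 × 104 = 97.51
Denom = 406 + 97.51 = 503.51
RR4 = 238 / 503.51 = 0.4727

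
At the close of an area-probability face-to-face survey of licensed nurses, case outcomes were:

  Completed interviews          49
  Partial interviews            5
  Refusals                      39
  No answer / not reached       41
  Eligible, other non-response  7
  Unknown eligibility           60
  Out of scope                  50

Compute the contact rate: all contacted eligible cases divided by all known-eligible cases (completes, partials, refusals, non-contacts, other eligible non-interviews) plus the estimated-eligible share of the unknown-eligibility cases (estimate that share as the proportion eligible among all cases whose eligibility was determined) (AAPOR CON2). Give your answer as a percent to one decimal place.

Numerator = 49 + 5 + 39 + 7 = 100
Determined eligible = 49 + 5 + 39 + 41 + 7 = 141
e = 141 / (141 + 50) = 141 / 191 = 0.7382
Estimated eligible among unknowns = 0.7382 × 60 = 44.29
Denominator = 141 + 44.29 = 185.29
CON2 = 100 / 185.29 = 0.5397

54.0%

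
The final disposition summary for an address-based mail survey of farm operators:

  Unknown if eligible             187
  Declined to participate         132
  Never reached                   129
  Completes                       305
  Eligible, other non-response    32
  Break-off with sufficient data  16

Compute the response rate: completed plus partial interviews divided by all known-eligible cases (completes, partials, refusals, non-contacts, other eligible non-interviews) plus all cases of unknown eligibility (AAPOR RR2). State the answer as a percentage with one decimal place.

Numerator → 305 + 16 = 321
Denom → 305 + 16 + 132 + 129 + 32 + 187 = 801
RR2 = 321 / 801 = 0.4007

40.1%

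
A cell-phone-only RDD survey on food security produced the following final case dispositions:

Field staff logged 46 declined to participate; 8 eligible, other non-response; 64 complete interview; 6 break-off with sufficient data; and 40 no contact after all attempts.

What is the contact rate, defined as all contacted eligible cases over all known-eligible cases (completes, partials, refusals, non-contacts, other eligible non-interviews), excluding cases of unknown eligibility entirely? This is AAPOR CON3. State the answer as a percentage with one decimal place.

Top → 64 + 6 + 46 + 8 = 124
Base → 64 + 6 + 46 + 40 + 8 = 164
CON3 = 124 / 164 = 0.7561

75.6%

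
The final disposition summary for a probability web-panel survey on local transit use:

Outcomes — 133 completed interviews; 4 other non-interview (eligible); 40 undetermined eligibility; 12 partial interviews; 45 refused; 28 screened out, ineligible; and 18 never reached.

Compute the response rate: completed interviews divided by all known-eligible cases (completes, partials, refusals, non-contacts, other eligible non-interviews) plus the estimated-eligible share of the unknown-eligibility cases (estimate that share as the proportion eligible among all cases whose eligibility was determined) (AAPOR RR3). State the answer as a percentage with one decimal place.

53.8%

Numerator = 133
Known eligible = 133 + 12 + 45 + 18 + 4 = 212
e = 212 / (212 + 28) = 212 / 240 = 0.8833
Eligible share of unknowns = 0.8833 × 40 = 35.33
Denom = 212 + 35.33 = 247.33
RR3 = 133 / 247.33 = 0.5377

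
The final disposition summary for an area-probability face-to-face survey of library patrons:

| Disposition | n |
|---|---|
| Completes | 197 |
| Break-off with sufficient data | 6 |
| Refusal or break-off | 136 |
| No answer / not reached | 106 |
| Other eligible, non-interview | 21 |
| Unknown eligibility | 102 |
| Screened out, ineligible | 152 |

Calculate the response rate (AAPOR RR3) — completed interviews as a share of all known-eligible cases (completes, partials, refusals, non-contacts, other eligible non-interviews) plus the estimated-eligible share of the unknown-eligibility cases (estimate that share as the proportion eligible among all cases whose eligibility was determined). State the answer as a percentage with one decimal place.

36.3%

Top = 197
Determined eligible = 197 + 6 + 136 + 106 + 21 = 466
e = 466 / (466 + 152) = 466 / 618 = 0.7540
e × U = 0.7540 × 102 = 76.91
Denom = 466 + 76.91 = 542.91
RR3 = 197 / 542.91 = 0.3629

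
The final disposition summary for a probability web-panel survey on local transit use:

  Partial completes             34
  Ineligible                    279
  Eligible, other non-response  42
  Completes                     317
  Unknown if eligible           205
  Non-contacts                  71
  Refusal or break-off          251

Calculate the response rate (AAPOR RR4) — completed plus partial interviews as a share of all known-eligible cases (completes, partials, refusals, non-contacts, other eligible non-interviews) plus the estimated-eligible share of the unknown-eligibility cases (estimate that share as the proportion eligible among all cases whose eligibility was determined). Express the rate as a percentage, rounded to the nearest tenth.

40.7%

Top = 317 + 34 = 351
Eligible (known) = 317 + 34 + 251 + 71 + 42 = 715
e = 715 / (715 + 279) = 715 / 994 = 0.7193
Estimated eligible among unknowns = 0.7193 × 205 = 147.46
Base = 715 + 147.46 = 862.46
RR4 = 351 / 862.46 = 0.4070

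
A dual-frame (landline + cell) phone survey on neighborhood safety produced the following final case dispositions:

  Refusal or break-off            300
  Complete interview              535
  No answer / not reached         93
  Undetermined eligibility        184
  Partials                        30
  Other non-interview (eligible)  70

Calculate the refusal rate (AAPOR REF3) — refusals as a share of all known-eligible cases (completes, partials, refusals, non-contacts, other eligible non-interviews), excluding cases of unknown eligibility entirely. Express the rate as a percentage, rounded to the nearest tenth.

Top = 300
Denominator = 535 + 30 + 300 + 93 + 70 = 1028
REF3 = 300 / 1028 = 0.2918

29.2%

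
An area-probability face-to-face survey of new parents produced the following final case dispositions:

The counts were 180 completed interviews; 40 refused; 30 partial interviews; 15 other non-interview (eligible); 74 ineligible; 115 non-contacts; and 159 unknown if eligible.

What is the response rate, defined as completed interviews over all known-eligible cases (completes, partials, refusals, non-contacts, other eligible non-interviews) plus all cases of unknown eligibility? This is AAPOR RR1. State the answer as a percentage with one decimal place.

33.4%

Numerator → 180
Base → 180 + 30 + 40 + 115 + 15 + 159 = 539
RR1 = 180 / 539 = 0.3340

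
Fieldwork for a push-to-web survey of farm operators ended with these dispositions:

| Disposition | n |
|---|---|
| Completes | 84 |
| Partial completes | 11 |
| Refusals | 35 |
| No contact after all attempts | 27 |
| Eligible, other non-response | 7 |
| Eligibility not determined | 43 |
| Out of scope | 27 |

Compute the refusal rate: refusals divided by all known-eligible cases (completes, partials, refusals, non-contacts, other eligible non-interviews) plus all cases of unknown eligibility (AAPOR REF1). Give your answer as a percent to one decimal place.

Top = 35
Denom = 84 + 11 + 35 + 27 + 7 + 43 = 207
REF1 = 35 / 207 = 0.1691

16.9%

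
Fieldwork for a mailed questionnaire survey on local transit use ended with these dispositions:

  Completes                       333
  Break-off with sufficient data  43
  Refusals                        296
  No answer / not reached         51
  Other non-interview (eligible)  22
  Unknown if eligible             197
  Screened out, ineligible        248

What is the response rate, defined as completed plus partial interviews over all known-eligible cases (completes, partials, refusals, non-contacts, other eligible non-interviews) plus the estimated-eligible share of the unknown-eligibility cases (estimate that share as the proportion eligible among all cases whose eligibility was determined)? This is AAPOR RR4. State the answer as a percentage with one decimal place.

Numerator → 333 + 43 = 376
Determined eligible → 333 + 43 + 296 + 51 + 22 = 745
e = 745 / (745 + 248) = 745 / 993 = 0.7503
e × U → 0.7503 × 197 = 147.81
Denom → 745 + 147.81 = 892.81
RR4 = 376 / 892.81 = 0.4211

42.1%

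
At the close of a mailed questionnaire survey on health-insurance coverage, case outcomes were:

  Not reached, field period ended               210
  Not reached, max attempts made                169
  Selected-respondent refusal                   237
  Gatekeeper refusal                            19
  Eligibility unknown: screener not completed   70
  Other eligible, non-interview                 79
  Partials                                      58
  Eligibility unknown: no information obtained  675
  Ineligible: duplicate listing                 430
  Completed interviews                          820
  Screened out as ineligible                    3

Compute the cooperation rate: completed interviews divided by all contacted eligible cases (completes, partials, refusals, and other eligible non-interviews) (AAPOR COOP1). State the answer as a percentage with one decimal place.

67.6%

Declined to participate = 19 + 237 = 256
No answer / not reached = 210 + 169 = 379
Eligibility not determined = 70 + 675 = 745
Ineligible = 3 + 430 = 433
Numerator = 820
Denominator = 820 + 58 + 256 + 79 = 1213
COOP1 = 820 / 1213 = 0.6760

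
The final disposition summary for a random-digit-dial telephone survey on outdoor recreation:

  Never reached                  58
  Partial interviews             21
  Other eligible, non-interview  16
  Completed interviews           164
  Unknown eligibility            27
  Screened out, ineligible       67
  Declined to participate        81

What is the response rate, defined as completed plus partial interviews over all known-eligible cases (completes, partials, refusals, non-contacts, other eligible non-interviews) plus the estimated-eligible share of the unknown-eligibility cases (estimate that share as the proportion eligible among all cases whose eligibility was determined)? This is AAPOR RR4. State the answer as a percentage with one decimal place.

Num: 164 + 21 = 185
Known eligible: 164 + 21 + 81 + 58 + 16 = 340
e = 340 / (340 + 67) = 340 / 407 = 0.8354
e × U: 0.8354 × 27 = 22.56
Base: 340 + 22.56 = 362.56
RR4 = 185 / 362.56 = 0.5103

51.0%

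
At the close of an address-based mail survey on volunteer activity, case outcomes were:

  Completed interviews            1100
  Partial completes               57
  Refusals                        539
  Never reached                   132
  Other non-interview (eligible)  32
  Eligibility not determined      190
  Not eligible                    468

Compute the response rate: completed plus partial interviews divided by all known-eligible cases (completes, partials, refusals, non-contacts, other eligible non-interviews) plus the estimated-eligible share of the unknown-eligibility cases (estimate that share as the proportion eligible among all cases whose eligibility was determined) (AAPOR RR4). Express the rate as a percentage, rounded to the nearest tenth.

Top = 1100 + 57 = 1157
Eligible (known) = 1100 + 57 + 539 + 132 + 32 = 1860
e = 1860 / (1860 + 468) = 1860 / 2328 = 0.7990
Estimated eligible among unknowns = 0.7990 × 190 = 151.81
Base = 1860 + 151.81 = 2011.81
RR4 = 1157 / 2011.81 = 0.5751

57.5%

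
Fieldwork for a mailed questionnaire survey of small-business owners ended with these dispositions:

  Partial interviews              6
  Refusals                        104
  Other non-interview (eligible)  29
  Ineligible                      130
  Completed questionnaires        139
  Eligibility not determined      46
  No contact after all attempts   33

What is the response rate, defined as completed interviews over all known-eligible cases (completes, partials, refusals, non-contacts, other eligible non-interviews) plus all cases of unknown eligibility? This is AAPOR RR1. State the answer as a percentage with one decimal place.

Numerator = 139
Denominator = 139 + 6 + 104 + 33 + 29 + 46 = 357
RR1 = 139 / 357 = 0.3894

38.9%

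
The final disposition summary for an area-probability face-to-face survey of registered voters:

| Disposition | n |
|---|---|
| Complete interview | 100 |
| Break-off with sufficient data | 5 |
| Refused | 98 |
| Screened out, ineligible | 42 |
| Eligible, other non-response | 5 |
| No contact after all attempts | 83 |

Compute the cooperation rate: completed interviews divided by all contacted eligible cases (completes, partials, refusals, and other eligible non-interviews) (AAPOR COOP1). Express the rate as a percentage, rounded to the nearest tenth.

Num: 100
Denom: 100 + 5 + 98 + 5 = 208
COOP1 = 100 / 208 = 0.4808

48.1%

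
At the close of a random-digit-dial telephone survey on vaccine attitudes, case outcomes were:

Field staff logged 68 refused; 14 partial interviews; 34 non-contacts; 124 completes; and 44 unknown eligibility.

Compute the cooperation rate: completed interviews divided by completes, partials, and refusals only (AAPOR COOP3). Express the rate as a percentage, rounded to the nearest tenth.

Num = 124
Denom = 124 + 14 + 68 = 206
COOP3 = 124 / 206 = 0.6019

60.2%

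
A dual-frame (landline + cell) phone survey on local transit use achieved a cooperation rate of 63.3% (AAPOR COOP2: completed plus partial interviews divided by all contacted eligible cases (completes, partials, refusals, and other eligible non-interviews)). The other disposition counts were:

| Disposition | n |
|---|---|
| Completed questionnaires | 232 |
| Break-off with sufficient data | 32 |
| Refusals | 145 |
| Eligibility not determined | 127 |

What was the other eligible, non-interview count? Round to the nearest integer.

Numerator = 232 + 32 = 264
COOP2 = 264 / D = 0.633
D = 264 / 0.633 = 417.1
Other denominator terms total 409
other eligible, non-interview = 417.1 − 409 ≈ 8

8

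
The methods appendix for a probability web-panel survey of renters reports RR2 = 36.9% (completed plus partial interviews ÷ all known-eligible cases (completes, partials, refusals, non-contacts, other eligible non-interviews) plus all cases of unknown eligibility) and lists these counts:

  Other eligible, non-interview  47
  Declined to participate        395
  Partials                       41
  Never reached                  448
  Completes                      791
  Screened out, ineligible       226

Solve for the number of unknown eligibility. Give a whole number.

533

Num: 791 + 41 = 832
RR2 = 832 / D = 0.369
D = 832 / 0.369 = 2254.7
Remaining denominator categories sum to 1722
unknown eligibility = 2254.7 − 1722 ≈ 533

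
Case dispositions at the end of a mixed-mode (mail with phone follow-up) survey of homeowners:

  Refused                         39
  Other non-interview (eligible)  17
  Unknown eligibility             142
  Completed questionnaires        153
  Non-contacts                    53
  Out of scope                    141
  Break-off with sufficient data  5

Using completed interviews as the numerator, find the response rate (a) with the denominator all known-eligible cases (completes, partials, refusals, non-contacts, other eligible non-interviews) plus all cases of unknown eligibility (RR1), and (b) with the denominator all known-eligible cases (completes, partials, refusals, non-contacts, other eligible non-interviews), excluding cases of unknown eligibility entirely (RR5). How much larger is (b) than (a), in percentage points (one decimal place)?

19.9

Num → 153
Denominator → 153 + 5 + 39 + 53 + 17 + 142 = 409
RR1 = 153 / 409 = 0.3741
Denominator → 153 + 5 + 39 + 53 + 17 = 267
RR5 = 153 / 267 = 0.5730
Difference = 57.30 − 37.41 = 19.89 percentage points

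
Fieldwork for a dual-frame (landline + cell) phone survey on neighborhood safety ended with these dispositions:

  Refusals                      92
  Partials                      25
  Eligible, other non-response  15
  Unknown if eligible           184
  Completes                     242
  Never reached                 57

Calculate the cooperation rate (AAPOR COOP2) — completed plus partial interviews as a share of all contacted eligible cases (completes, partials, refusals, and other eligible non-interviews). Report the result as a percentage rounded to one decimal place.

Numerator: 242 + 25 = 267
Denominator: 242 + 25 + 92 + 15 = 374
COOP2 = 267 / 374 = 0.7139

71.4%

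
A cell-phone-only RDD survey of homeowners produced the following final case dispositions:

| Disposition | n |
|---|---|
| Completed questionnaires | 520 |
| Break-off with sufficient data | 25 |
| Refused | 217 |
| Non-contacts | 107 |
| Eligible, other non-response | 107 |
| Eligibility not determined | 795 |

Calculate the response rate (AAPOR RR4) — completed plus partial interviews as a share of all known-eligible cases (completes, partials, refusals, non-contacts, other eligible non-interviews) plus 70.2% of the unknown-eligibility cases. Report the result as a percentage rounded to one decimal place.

35.5%

Top → 520 + 25 = 545
Eligible (known) → 520 + 25 + 217 + 107 + 107 = 976
e × U → 0.7020 × 795 = 558.09
Denom → 976 + 558.09 = 1534.09
RR4 = 545 / 1534.09 = 0.3553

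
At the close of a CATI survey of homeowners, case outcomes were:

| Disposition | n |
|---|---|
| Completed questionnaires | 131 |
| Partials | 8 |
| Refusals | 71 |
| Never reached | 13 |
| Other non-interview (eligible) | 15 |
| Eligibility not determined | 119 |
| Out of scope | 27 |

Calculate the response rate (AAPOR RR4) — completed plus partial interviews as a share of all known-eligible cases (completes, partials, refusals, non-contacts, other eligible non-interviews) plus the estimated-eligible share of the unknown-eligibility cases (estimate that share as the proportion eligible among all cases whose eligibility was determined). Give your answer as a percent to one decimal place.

40.3%

Top → 131 + 8 = 139
Eligible (known) → 131 + 8 + 71 + 13 + 15 = 238
e = 238 / (238 + 27) = 238 / 265 = 0.8981
e × U → 0.8981 × 119 = 106.87
Base → 238 + 106.87 = 344.87
RR4 = 139 / 344.87 = 0.4031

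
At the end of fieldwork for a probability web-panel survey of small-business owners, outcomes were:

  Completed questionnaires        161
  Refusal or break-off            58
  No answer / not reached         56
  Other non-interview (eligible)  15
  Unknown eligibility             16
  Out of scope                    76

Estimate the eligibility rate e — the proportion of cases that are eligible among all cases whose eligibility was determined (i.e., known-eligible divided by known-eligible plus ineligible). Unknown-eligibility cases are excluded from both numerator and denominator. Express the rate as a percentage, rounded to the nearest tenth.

Known eligible: 161 + 58 + 56 + 15 = 290
e = 290 / (290 + 76) = 290 / 366 = 0.7923

79.2%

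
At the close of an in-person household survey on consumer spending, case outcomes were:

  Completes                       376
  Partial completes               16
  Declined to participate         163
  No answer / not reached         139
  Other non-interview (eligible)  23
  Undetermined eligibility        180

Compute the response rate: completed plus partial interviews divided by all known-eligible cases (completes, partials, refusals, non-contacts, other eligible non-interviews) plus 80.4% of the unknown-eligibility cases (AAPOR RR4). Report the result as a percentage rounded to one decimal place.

Num = 376 + 16 = 392
Eligible (known) = 376 + 16 + 163 + 139 + 23 = 717
Estimated eligible among unknowns = 0.8040 × 180 = 144.72
Base = 717 + 144.72 = 861.72
RR4 = 392 / 861.72 = 0.4549

45.5%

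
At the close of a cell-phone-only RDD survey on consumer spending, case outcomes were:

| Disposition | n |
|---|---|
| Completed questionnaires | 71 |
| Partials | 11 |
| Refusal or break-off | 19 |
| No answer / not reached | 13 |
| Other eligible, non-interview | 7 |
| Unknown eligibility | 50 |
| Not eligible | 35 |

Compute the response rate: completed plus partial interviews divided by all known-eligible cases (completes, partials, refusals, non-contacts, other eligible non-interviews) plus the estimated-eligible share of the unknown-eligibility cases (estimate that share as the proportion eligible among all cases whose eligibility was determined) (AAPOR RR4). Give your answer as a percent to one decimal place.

51.3%

Num → 71 + 11 = 82
Known eligible → 71 + 11 + 19 + 13 + 7 = 121
e = 121 / (121 + 35) = 121 / 156 = 0.7756
e × U → 0.7756 × 50 = 38.78
Denominator → 121 + 38.78 = 159.78
RR4 = 82 / 159.78 = 0.5132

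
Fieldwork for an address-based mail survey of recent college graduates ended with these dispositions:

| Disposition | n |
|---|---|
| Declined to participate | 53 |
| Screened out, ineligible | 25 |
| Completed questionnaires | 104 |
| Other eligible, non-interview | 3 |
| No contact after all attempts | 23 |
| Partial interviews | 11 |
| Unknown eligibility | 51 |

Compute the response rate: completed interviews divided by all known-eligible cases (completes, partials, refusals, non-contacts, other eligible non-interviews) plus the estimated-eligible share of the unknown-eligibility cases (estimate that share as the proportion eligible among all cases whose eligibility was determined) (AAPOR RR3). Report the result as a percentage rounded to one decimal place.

43.5%

Num → 104
Determined eligible → 104 + 11 + 53 + 23 + 3 = 194
e = 194 / (194 + 25) = 194 / 219 = 0.8858
e × U → 0.8858 × 51 = 45.18
Base → 194 + 45.18 = 239.18
RR3 = 104 / 239.18 = 0.4348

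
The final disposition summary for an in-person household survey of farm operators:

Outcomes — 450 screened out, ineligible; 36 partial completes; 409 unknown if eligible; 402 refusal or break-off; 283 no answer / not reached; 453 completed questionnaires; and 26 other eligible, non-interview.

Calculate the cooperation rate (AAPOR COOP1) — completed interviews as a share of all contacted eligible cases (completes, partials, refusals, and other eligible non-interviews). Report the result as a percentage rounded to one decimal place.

Num → 453
Denominator → 453 + 36 + 402 + 26 = 917
COOP1 = 453 / 917 = 0.4940

49.4%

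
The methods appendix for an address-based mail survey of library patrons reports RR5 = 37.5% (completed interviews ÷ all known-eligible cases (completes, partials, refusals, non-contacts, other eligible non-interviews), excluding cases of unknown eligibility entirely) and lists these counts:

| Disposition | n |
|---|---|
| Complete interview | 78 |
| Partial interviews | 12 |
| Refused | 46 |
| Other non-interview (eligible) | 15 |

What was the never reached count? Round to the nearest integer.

RR5 = 78 / D = 0.375
D = 78 / 0.375 = 208.0
Rest of base = 151
never reached = 208.0 − 151 ≈ 57

57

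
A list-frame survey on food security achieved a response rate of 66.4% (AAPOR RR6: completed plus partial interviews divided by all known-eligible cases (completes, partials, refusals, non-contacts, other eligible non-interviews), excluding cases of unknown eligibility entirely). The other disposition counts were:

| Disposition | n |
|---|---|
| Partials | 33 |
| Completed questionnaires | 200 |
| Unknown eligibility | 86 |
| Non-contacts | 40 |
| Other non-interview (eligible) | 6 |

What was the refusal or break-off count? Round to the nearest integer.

Numerator → 200 + 33 = 233
RR6 = 233 / D = 0.664
D = 233 / 0.664 = 350.9
Rest of base = 279
refusal or break-off = 350.9 − 279 ≈ 72

72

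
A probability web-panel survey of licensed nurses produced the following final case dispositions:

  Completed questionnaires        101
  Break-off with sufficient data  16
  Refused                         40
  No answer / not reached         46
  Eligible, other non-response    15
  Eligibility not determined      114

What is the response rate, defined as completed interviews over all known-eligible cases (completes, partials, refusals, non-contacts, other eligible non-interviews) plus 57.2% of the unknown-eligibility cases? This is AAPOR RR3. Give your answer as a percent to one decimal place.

Num = 101
Determined eligible = 101 + 16 + 40 + 46 + 15 = 218
e × U = 0.5720 × 114 = 65.21
Base = 218 + 65.21 = 283.21
RR3 = 101 / 283.21 = 0.3566

35.7%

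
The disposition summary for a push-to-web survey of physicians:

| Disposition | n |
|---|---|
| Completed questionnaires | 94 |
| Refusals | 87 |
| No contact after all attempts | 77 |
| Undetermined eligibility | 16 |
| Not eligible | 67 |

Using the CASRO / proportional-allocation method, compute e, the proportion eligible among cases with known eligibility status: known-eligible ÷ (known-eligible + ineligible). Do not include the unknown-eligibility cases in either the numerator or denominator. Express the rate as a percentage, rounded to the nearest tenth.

79.4%

Known eligible: 94 + 87 + 77 = 258
e = 258 / (258 + 67) = 258 / 325 = 0.7938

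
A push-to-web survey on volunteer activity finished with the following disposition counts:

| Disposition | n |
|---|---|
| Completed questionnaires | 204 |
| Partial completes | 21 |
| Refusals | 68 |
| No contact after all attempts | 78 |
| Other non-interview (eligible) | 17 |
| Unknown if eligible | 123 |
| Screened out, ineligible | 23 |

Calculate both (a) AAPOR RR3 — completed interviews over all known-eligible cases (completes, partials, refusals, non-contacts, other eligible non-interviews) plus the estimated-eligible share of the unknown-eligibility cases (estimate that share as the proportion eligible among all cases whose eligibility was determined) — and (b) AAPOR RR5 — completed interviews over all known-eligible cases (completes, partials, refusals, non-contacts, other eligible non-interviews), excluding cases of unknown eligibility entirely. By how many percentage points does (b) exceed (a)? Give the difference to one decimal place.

Numerator: 204
Known eligible: 204 + 21 + 68 + 78 + 17 = 388
e = 388 / (388 + 23) = 388 / 411 = 0.9440
e × U: 0.9440 × 123 = 116.11
Denom: 388 + 116.11 = 504.11
RR3 = 204 / 504.11 = 0.4047
Denom: 204 + 21 + 68 + 78 + 17 = 388
RR5 = 204 / 388 = 0.5258
Difference = 52.58 − 40.47 = 12.11 percentage points

12.1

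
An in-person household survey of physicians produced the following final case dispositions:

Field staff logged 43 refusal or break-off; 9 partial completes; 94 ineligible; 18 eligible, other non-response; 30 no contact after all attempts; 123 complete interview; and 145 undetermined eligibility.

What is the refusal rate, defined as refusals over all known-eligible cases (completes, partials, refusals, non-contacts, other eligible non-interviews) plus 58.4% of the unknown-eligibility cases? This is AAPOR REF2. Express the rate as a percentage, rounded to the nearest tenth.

Num: 43
Known eligible: 123 + 9 + 43 + 30 + 18 = 223
e × U: 0.5840 × 145 = 84.68
Denom: 223 + 84.68 = 307.68
REF2 = 43 / 307.68 = 0.1398

14.0%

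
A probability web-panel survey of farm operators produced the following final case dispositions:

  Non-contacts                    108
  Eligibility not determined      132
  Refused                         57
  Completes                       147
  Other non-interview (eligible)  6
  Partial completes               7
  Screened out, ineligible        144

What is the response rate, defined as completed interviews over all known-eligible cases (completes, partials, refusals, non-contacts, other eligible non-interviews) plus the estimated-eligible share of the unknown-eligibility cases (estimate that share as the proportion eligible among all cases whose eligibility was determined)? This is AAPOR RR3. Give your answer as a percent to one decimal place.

35.3%

Numerator = 147
Determined eligible = 147 + 7 + 57 + 108 + 6 = 325
e = 325 / (325 + 144) = 325 / 469 = 0.6930
Estimated eligible among unknowns = 0.6930 × 132 = 91.48
Denom = 325 + 91.48 = 416.48
RR3 = 147 / 416.48 = 0.3530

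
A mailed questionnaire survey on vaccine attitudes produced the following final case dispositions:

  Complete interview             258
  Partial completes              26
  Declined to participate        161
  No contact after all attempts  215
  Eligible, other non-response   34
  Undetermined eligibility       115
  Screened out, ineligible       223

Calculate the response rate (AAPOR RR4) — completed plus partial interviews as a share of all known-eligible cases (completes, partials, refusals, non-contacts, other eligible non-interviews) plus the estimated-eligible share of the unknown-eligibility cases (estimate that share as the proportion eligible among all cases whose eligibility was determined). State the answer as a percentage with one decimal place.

36.4%

Numerator: 258 + 26 = 284
Determined eligible: 258 + 26 + 161 + 215 + 34 = 694
e = 694 / (694 + 223) = 694 / 917 = 0.7568
Estimated eligible among unknowns: 0.7568 × 115 = 87.03
Base: 694 + 87.03 = 781.03
RR4 = 284 / 781.03 = 0.3636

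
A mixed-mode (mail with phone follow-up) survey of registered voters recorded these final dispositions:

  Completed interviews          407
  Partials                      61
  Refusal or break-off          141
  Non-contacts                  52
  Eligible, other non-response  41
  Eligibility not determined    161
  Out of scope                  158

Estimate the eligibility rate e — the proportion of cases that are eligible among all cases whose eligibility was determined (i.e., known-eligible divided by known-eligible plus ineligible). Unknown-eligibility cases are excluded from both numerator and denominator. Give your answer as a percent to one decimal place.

81.6%

Eligible (known) = 407 + 61 + 141 + 52 + 41 = 702
e = 702 / (702 + 158) = 702 / 860 = 0.8163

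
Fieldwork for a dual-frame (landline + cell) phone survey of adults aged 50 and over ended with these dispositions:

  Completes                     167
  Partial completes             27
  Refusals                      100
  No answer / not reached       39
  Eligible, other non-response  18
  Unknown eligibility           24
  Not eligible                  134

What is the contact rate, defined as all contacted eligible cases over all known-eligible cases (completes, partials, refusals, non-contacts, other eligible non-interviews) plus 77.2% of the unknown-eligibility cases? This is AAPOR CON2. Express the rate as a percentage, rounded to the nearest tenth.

Top: 167 + 27 + 100 + 18 = 312
Eligible (known): 167 + 27 + 100 + 39 + 18 = 351
Estimated eligible among unknowns: 0.7720 × 24 = 18.53
Base: 351 + 18.53 = 369.53
CON2 = 312 / 369.53 = 0.8443

84.4%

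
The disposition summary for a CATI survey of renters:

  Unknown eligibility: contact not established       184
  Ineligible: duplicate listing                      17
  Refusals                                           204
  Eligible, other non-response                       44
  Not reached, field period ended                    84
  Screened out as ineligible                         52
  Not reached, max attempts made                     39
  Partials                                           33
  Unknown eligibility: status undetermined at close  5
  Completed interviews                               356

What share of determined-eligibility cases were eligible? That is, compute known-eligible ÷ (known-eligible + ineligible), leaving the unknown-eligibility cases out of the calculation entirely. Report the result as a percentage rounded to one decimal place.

91.7%

Never reached = 84 + 39 = 123
Eligibility not determined = 184 + 5 = 189
Screened out, ineligible = 52 + 17 = 69
Eligible (known): 356 + 33 + 204 + 123 + 44 = 760
e = 760 / (760 + 69) = 760 / 829 = 0.9168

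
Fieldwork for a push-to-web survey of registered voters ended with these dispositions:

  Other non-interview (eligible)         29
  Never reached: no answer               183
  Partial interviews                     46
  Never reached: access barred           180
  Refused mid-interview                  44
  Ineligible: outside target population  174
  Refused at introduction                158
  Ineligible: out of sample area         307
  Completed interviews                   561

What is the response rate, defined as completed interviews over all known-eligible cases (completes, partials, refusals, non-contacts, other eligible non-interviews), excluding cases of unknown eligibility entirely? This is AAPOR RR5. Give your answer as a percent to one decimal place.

46.7%

Refused = 158 + 44 = 202
No contact after all attempts = 183 + 180 = 363
Screened out, ineligible = 174 + 307 = 481
Top → 561
Denom → 561 + 46 + 202 + 363 + 29 = 1201
RR5 = 561 / 1201 = 0.4671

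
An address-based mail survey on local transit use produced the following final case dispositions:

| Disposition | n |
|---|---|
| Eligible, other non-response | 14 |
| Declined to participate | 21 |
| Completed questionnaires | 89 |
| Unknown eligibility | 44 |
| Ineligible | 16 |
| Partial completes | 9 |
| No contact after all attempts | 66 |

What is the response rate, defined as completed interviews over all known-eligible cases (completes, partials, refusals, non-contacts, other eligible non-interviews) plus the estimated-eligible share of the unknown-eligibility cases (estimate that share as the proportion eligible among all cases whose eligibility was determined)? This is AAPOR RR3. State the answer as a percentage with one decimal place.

37.1%

Num: 89
Known eligible: 89 + 9 + 21 + 66 + 14 = 199
e = 199 / (199 + 16) = 199 / 215 = 0.9256
e × U: 0.9256 × 44 = 40.73
Denominator: 199 + 40.73 = 239.73
RR3 = 89 / 239.73 = 0.3713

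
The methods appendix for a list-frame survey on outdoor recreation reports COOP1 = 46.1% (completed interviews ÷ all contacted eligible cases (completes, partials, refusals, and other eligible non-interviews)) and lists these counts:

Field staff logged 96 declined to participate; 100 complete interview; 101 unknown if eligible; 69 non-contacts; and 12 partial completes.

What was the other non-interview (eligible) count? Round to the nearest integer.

COOP1 = 100 / D = 0.461
D = 100 / 0.461 = 216.9
Other denominator terms total 208
other non-interview (eligible) = 216.9 − 208 ≈ 9

9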